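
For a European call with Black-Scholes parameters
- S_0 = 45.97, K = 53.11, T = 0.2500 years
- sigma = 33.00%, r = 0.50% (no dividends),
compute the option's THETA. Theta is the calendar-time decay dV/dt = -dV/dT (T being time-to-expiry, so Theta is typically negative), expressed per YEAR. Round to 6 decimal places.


Answer: Theta = -4.492813

Derivation:
d1 = -0.7849316643; d2 = -0.9499316643
phi(d1) = 0.2931715366; exp(-qT) = 1.0000000000; exp(-rT) = 0.9987507809
Theta = -S*exp(-qT)*phi(d1)*sigma/(2*sqrt(T)) - r*K*exp(-rT)*N(d2) + q*S*exp(-qT)*N(d1)
N(d1) = 0.2162468178; N(d2) = 0.1710734882; sqrt(T) = 0.5000000000
Term 1 = -45.9700 * 1.0000000000 * 0.2931715366 * 0.3300 / (2 * 0.5000000000) = -4.4474415274
Term 2 = -0.0050 * 53.1100 * 0.9987507809 * 0.1710734882 = -0.0453718146
Term 3 = 0 (no dividend yield, q = 0)
Theta = -4.4474415274 + (-0.0453718146) + (0.0000000000) = -4.492813


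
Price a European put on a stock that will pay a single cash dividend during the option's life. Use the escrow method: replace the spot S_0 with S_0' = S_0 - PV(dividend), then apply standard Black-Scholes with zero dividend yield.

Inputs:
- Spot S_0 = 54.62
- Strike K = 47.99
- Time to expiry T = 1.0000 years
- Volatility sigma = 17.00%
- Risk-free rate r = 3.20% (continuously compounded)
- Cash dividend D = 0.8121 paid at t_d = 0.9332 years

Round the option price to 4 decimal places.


PV(D) = D * exp(-r * t_d) = 0.8121 * 0.97057908 = 0.78820727
S_0' = S_0 - PV(D) = 54.6200 - 0.78820727 = 53.83179273
d1 = (ln(S_0'/K) + (r + sigma^2/2)*T) / (sigma*sqrt(T)) = 0.94895047
d2 = d1 - sigma*sqrt(T) = 0.77895047
exp(-rT) = 0.96850658
N(-d1) = 0.17132290; N(-d2) = 0.21800445
P = K * exp(-rT) * N(-d2) - S_0' * N(-d1) = 47.9900 * 0.96850658 * 0.21800445 - 53.83179273 * 0.17132290 = 0.9099

Answer: Price = 0.9099


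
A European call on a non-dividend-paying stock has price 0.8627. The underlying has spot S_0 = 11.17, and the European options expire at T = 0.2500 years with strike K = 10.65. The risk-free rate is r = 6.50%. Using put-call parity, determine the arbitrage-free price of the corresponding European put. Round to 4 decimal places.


Answer: Put price = 0.1710

Derivation:
Put-call parity: C - P = S_0 * exp(-qT) - K * exp(-rT).
S_0 * exp(-qT) = 11.1700 * 1.00000000 = 11.17000000
K * exp(-rT) = 10.6500 * 0.98388132 = 10.47833605
P = C - S*exp(-qT) + K*exp(-rT)
P = 0.8627 - 11.17000000 + 10.47833605 = 0.1710


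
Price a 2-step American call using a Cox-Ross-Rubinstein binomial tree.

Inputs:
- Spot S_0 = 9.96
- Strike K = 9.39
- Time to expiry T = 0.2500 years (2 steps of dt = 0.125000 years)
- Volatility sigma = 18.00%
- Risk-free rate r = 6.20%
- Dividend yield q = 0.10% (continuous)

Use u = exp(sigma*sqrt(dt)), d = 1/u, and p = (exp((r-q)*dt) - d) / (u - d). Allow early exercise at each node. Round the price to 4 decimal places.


Answer: Price = V(0,0) = 0.8388

Derivation:
dt = T/N = 0.125000
u = exp(sigma*sqrt(dt)) = 1.065708; d = 1/u = 0.938343
p = (exp((r-q)*dt) - d) / (u - d) = 0.544192
Discount per step: exp(-r*dt) = 0.992280
Stock lattice S(k, i) with i counting down-moves:
  k=0: S(0,0) = 9.9600
  k=1: S(1,0) = 10.6145; S(1,1) = 9.3459
  k=2: S(2,0) = 11.3119; S(2,1) = 9.9600; S(2,2) = 8.7697
Terminal payoffs V(N, i) = max(S_T - K, 0):
  V(2,0) = 1.921912; V(2,1) = 0.570000; V(2,2) = 0.000000
Backward induction: V(k, i) = exp(-r*dt) * [p * V(k+1, i) + (1-p) * V(k+1, i+1)]; then take max(V_cont, immediate exercise) for American.
  V(1,0) = exp(-r*dt) * [p*1.921912 + (1-p)*0.570000] = 1.295619; exercise = 1.224454; V(1,0) = max -> 1.295619
  V(1,1) = exp(-r*dt) * [p*0.570000 + (1-p)*0.000000] = 0.307794; exercise = 0.000000; V(1,1) = max -> 0.307794
  V(0,0) = exp(-r*dt) * [p*1.295619 + (1-p)*0.307794] = 0.838834; exercise = 0.570000; V(0,0) = max -> 0.838834


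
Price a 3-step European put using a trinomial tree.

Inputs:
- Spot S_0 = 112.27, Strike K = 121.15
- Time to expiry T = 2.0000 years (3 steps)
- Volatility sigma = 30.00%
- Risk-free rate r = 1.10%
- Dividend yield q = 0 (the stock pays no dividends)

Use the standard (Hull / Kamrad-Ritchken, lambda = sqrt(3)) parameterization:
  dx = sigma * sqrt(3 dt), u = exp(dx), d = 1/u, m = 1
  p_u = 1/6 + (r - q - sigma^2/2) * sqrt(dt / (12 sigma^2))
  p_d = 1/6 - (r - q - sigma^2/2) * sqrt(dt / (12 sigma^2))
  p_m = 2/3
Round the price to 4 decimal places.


dt = T/N = 0.666667; dx = sigma*sqrt(3*dt) = 0.424264
u = exp(dx) = 1.528465; d = 1/u = 0.654251
p_u = 0.139954, p_m = 0.666667, p_d = 0.193380
Discount per step: exp(-r*dt) = 0.992693
Stock lattice S(k, j) with j the centered position index:
  k=0: S(0,+0) = 112.2700
  k=1: S(1,-1) = 73.4528; S(1,+0) = 112.2700; S(1,+1) = 171.6008
  k=2: S(2,-2) = 48.0566; S(2,-1) = 73.4528; S(2,+0) = 112.2700; S(2,+1) = 171.6008; S(2,+2) = 262.2858
  k=3: S(3,-3) = 31.4411; S(3,-2) = 48.0566; S(3,-1) = 73.4528; S(3,+0) = 112.2700; S(3,+1) = 171.6008; S(3,+2) = 262.2858; S(3,+3) = 400.8947
Terminal payoffs V(N, j) = max(K - S_T, 0):
  V(3,-3) = 89.708946; V(3,-2) = 73.093445; V(3,-1) = 47.697230; V(3,+0) = 8.880000; V(3,+1) = 0.000000; V(3,+2) = 0.000000; V(3,+3) = 0.000000
Backward induction: V(k, j) = exp(-r*dt) * [p_u * V(k+1, j+1) + p_m * V(k+1, j) + p_d * V(k+1, j-1)]
  V(2,-2) = exp(-r*dt) * [p_u*47.697230 + p_m*73.093445 + p_d*89.708946] = 72.220683
  V(2,-1) = exp(-r*dt) * [p_u*8.880000 + p_m*47.697230 + p_d*73.093445] = 46.831033
  V(2,+0) = exp(-r*dt) * [p_u*0.000000 + p_m*8.880000 + p_d*47.697230] = 15.033023
  V(2,+1) = exp(-r*dt) * [p_u*0.000000 + p_m*0.000000 + p_d*8.880000] = 1.704664
  V(2,+2) = exp(-r*dt) * [p_u*0.000000 + p_m*0.000000 + p_d*0.000000] = 0.000000
  V(1,-1) = exp(-r*dt) * [p_u*15.033023 + p_m*46.831033 + p_d*72.220683] = 46.945093
  V(1,+0) = exp(-r*dt) * [p_u*1.704664 + p_m*15.033023 + p_d*46.831033] = 19.175618
  V(1,+1) = exp(-r*dt) * [p_u*0.000000 + p_m*1.704664 + p_d*15.033023] = 4.013978
  V(0,+0) = exp(-r*dt) * [p_u*4.013978 + p_m*19.175618 + p_d*46.945093] = 22.259900

Answer: Price = V(0,0) = 22.2599


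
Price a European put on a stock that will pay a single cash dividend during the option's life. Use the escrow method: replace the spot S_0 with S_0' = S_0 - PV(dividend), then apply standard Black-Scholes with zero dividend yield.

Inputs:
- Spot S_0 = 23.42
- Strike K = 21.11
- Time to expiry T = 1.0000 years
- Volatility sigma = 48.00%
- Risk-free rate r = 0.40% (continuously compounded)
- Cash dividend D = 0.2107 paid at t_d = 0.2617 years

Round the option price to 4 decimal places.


PV(D) = D * exp(-r * t_d) = 0.2107 * 0.99895375 = 0.21047955
S_0' = S_0 - PV(D) = 23.4200 - 0.21047955 = 23.20952045
d1 = (ln(S_0'/K) + (r + sigma^2/2)*T) / (sigma*sqrt(T)) = 0.44586603
d2 = d1 - sigma*sqrt(T) = -0.03413397
exp(-rT) = 0.99600799
N(-d1) = 0.32784701; N(-d2) = 0.51361484
P = K * exp(-rT) * N(-d2) - S_0' * N(-d1) = 21.1100 * 0.99600799 * 0.51361484 - 23.20952045 * 0.32784701 = 3.1900

Answer: Price = 3.1900


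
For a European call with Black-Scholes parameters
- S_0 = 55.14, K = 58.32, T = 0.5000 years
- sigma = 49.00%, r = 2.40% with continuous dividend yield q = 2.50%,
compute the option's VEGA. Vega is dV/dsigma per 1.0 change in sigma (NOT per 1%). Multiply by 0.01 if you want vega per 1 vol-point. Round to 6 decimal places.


Answer: Vega = 15.360719

Derivation:
d1 = 0.0099725662; d2 = -0.3365097566
phi(d1) = 0.3989224431; exp(-qT) = 0.9875778005; exp(-rT) = 0.9880717129
Vega = S * exp(-qT) * phi(d1) * sqrt(T) = 55.1400 * 0.9875778005 * 0.3989224431 * 0.7071067812 = 15.360719


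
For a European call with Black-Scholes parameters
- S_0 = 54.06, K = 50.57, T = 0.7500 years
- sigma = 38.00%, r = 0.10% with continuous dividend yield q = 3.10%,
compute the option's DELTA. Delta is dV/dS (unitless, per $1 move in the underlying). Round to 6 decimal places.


Answer: Delta = 0.603325

Derivation:
d1 = 0.2989642024; d2 = -0.0301254510
phi(d1) = 0.3815061414; exp(-qT) = 0.9770181987; exp(-rT) = 0.9992502812
N(d1) = 0.6175163203
Delta = exp(-qT) * N(d1) = 0.9770181987 * 0.6175163203 = 0.603325


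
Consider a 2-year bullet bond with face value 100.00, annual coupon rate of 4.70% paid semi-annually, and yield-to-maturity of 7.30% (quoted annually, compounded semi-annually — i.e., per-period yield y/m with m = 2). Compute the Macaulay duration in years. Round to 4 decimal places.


Coupon per period c = face * coupon_rate / m = 2.350000
Periods per year m = 2; per-period yield y/m = 0.036500
Number of cashflows N = 4
Cashflows (t years, CF_t, discount factor 1/(1+y/m)^(m*t), PV):
  t = 0.5000: CF_t = 2.350000, DF = 0.964785, PV = 2.267246
  t = 1.0000: CF_t = 2.350000, DF = 0.930811, PV = 2.187405
  t = 1.5000: CF_t = 2.350000, DF = 0.898033, PV = 2.110377
  t = 2.0000: CF_t = 102.350000, DF = 0.866409, PV = 88.676924
Price P = sum_t PV_t = 95.241952
Macaulay numerator sum_t t * PV_t:
  t * PV_t at t = 0.5000: 1.133623
  t * PV_t at t = 1.0000: 2.187405
  t * PV_t at t = 1.5000: 3.165565
  t * PV_t at t = 2.0000: 177.353849
Macaulay duration D = (sum_t t * PV_t) / P = 183.840441 / 95.241952 = 1.930246

Answer: Macaulay duration = 1.9302 years


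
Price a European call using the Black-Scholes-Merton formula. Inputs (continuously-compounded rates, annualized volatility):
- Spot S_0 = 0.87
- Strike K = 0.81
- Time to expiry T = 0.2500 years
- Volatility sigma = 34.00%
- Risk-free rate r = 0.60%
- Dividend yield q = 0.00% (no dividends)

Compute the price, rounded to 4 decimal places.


d1 = (ln(S/K) + (r - q + 0.5*sigma^2) * T) / (sigma * sqrt(T)) = 0.51417038
d2 = d1 - sigma * sqrt(T) = 0.34417038
exp(-rT) = 0.99850112; exp(-qT) = 1.00000000
C = S_0 * exp(-qT) * N(d1) - K * exp(-rT) * N(d2)
N(d1) = 0.69643356; N(d2) = 0.63464092
C = 0.8700 * 1.00000000 * 0.69643356 - 0.8100 * 0.99850112 * 0.63464092 = 0.0926

Answer: Price = 0.0926


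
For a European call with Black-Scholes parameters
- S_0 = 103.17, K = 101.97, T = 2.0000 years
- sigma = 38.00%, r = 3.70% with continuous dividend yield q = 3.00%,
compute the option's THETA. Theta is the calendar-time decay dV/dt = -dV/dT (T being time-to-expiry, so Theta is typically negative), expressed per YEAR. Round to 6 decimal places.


d1 = 0.3165223215; d2 = -0.2208788322
phi(d1) = 0.3794502732; exp(-qT) = 0.9417645336; exp(-rT) = 0.9286716938
Theta = -S*exp(-qT)*phi(d1)*sigma/(2*sqrt(T)) - r*K*exp(-rT)*N(d2) + q*S*exp(-qT)*N(d1)
N(d1) = 0.6241969573; N(d2) = 0.4125933899; sqrt(T) = 1.4142135624
Term 1 = -103.1700 * 0.9417645336 * 0.3794502732 * 0.3800 / (2 * 1.4142135624) = -4.9532384395
Term 2 = -0.0370 * 101.9700 * 0.9286716938 * 0.4125933899 = -1.4456348779
Term 3 = 0.0300 * 103.1700 * 0.9417645336 * 0.6241969573 = 1.8194438766
Theta = -4.9532384395 + (-1.4456348779) + (1.8194438766) = -4.579429

Answer: Theta = -4.579429


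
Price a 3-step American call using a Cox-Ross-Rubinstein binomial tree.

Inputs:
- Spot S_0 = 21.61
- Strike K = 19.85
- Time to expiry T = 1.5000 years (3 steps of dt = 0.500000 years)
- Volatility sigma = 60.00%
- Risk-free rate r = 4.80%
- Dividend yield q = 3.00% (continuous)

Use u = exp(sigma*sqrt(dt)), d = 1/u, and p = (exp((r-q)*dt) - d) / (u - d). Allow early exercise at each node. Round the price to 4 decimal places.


Answer: Price = V(0,0) = 7.2098

Derivation:
dt = T/N = 0.500000
u = exp(sigma*sqrt(dt)) = 1.528465; d = 1/u = 0.654251
p = (exp((r-q)*dt) - d) / (u - d) = 0.405838
Discount per step: exp(-r*dt) = 0.976286
Stock lattice S(k, i) with i counting down-moves:
  k=0: S(0,0) = 21.6100
  k=1: S(1,0) = 33.0301; S(1,1) = 14.1384
  k=2: S(2,0) = 50.4854; S(2,1) = 21.6100; S(2,2) = 9.2500
  k=3: S(3,0) = 77.1652; S(3,1) = 33.0301; S(3,2) = 14.1384; S(3,3) = 6.0518
Terminal payoffs V(N, i) = max(S_T - K, 0):
  V(3,0) = 57.315184; V(3,1) = 13.180132; V(3,2) = 0.000000; V(3,3) = 0.000000
Backward induction: V(k, i) = exp(-r*dt) * [p * V(k+1, i) + (1-p) * V(k+1, i+1)]; then take max(V_cont, immediate exercise) for American.
  V(2,0) = exp(-r*dt) * [p*57.315184 + (1-p)*13.180132] = 30.354505; exercise = 30.635406; V(2,0) = max -> 30.635406
  V(2,1) = exp(-r*dt) * [p*13.180132 + (1-p)*0.000000] = 5.222154; exercise = 1.760000; V(2,1) = max -> 5.222154
  V(2,2) = exp(-r*dt) * [p*0.000000 + (1-p)*0.000000] = 0.000000; exercise = 0.000000; V(2,2) = max -> 0.000000
  V(1,0) = exp(-r*dt) * [p*30.635406 + (1-p)*5.222154] = 15.167404; exercise = 13.180132; V(1,0) = max -> 15.167404
  V(1,1) = exp(-r*dt) * [p*5.222154 + (1-p)*0.000000] = 2.069091; exercise = 0.000000; V(1,1) = max -> 2.069091
  V(0,0) = exp(-r*dt) * [p*15.167404 + (1-p)*2.069091] = 7.209760; exercise = 1.760000; V(0,0) = max -> 7.209760


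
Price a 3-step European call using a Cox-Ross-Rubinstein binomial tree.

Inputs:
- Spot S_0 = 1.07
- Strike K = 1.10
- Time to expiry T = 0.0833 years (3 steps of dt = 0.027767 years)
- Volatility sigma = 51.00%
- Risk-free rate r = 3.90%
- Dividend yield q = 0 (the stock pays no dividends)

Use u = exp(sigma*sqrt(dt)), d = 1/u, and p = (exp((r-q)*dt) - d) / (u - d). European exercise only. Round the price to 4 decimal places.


Answer: Price = V(0,0) = 0.0555

Derivation:
dt = T/N = 0.027767
u = exp(sigma*sqrt(dt)) = 1.088699; d = 1/u = 0.918528
p = (exp((r-q)*dt) - d) / (u - d) = 0.485134
Discount per step: exp(-r*dt) = 0.998918
Stock lattice S(k, i) with i counting down-moves:
  k=0: S(0,0) = 1.0700
  k=1: S(1,0) = 1.1649; S(1,1) = 0.9828
  k=2: S(2,0) = 1.2682; S(2,1) = 1.0700; S(2,2) = 0.9028
  k=3: S(3,0) = 1.3807; S(3,1) = 1.1649; S(3,2) = 0.9828; S(3,3) = 0.8292
Terminal payoffs V(N, i) = max(S_T - K, 0):
  V(3,0) = 0.280724; V(3,1) = 0.064907; V(3,2) = 0.000000; V(3,3) = 0.000000
Backward induction: V(k, i) = exp(-r*dt) * [p * V(k+1, i) + (1-p) * V(k+1, i+1)].
  V(2,0) = exp(-r*dt) * [p*0.280724 + (1-p)*0.064907] = 0.169424
  V(2,1) = exp(-r*dt) * [p*0.064907 + (1-p)*0.000000] = 0.031455
  V(2,2) = exp(-r*dt) * [p*0.000000 + (1-p)*0.000000] = 0.000000
  V(1,0) = exp(-r*dt) * [p*0.169424 + (1-p)*0.031455] = 0.098282
  V(1,1) = exp(-r*dt) * [p*0.031455 + (1-p)*0.000000] = 0.015243
  V(0,0) = exp(-r*dt) * [p*0.098282 + (1-p)*0.015243] = 0.055468


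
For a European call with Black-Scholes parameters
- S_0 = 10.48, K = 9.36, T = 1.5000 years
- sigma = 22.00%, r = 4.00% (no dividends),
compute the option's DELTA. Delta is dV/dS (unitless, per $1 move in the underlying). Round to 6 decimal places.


d1 = 0.7768719588; d2 = 0.5074280871
phi(d1) = 0.2950225298; exp(-qT) = 1.0000000000; exp(-rT) = 0.9417645336
N(d1) = 0.7813828417
Delta = exp(-qT) * N(d1) = 1.0000000000 * 0.7813828417 = 0.781383

Answer: Delta = 0.781383


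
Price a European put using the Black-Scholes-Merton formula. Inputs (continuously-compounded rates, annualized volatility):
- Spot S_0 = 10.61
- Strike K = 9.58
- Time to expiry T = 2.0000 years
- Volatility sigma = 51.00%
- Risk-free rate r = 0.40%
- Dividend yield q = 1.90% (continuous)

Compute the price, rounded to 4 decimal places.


Answer: Price = 2.4344

Derivation:
d1 = (ln(S/K) + (r - q + 0.5*sigma^2) * T) / (sigma * sqrt(T)) = 0.46061679
d2 = d1 - sigma * sqrt(T) = -0.26063213
exp(-rT) = 0.99203191; exp(-qT) = 0.96271294
P = K * exp(-rT) * N(-d2) - S_0 * exp(-qT) * N(-d1)
N(-d1) = 0.32253678; N(-d2) = 0.60281189
P = 9.5800 * 0.99203191 * 0.60281189 - 10.6100 * 0.96271294 * 0.32253678 = 2.4344


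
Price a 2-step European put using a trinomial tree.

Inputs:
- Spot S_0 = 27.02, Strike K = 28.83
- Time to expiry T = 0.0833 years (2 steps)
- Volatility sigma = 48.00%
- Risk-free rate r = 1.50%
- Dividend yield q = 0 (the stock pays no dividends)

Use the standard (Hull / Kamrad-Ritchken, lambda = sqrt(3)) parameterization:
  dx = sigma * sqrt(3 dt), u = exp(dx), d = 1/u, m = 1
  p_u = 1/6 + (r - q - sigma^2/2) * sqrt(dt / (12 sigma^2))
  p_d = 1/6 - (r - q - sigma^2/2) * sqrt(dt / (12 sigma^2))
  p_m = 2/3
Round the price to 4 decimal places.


dt = T/N = 0.041650; dx = sigma*sqrt(3*dt) = 0.169672
u = exp(dx) = 1.184916; d = 1/u = 0.843942
p_u = 0.154368, p_m = 0.666667, p_d = 0.178965
Discount per step: exp(-r*dt) = 0.999375
Stock lattice S(k, j) with j the centered position index:
  k=0: S(0,+0) = 27.0200
  k=1: S(1,-1) = 22.8033; S(1,+0) = 27.0200; S(1,+1) = 32.0164
  k=2: S(2,-2) = 19.2447; S(2,-1) = 22.8033; S(2,+0) = 27.0200; S(2,+1) = 32.0164; S(2,+2) = 37.9368
Terminal payoffs V(N, j) = max(K - S_T, 0):
  V(2,-2) = 9.585333; V(2,-1) = 6.026691; V(2,+0) = 1.810000; V(2,+1) = 0.000000; V(2,+2) = 0.000000
Backward induction: V(k, j) = exp(-r*dt) * [p_u * V(k+1, j+1) + p_m * V(k+1, j) + p_d * V(k+1, j-1)]
  V(1,-1) = exp(-r*dt) * [p_u*1.810000 + p_m*6.026691 + p_d*9.585333] = 6.008884
  V(1,+0) = exp(-r*dt) * [p_u*0.000000 + p_m*1.810000 + p_d*6.026691] = 2.283806
  V(1,+1) = exp(-r*dt) * [p_u*0.000000 + p_m*0.000000 + p_d*1.810000] = 0.323724
  V(0,+0) = exp(-r*dt) * [p_u*0.323724 + p_m*2.283806 + p_d*6.008884] = 2.646236

Answer: Price = V(0,0) = 2.6462


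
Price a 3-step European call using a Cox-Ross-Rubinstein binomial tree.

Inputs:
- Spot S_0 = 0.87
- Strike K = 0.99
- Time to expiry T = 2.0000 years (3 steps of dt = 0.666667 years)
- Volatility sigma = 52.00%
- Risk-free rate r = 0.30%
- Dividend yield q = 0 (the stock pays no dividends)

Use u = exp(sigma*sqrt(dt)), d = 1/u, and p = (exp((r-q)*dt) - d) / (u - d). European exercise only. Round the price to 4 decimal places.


dt = T/N = 0.666667
u = exp(sigma*sqrt(dt)) = 1.528945; d = 1/u = 0.654046
p = (exp((r-q)*dt) - d) / (u - d) = 0.397710
Discount per step: exp(-r*dt) = 0.998002
Stock lattice S(k, i) with i counting down-moves:
  k=0: S(0,0) = 0.8700
  k=1: S(1,0) = 1.3302; S(1,1) = 0.5690
  k=2: S(2,0) = 2.0338; S(2,1) = 0.8700; S(2,2) = 0.3722
  k=3: S(3,0) = 3.1095; S(3,1) = 1.3302; S(3,2) = 0.5690; S(3,3) = 0.2434
Terminal payoffs V(N, i) = max(S_T - K, 0):
  V(3,0) = 2.119533; V(3,1) = 0.340183; V(3,2) = 0.000000; V(3,3) = 0.000000
Backward induction: V(k, i) = exp(-r*dt) * [p * V(k+1, i) + (1-p) * V(k+1, i+1)].
  V(2,0) = exp(-r*dt) * [p*2.119533 + (1-p)*0.340183] = 1.045754
  V(2,1) = exp(-r*dt) * [p*0.340183 + (1-p)*0.000000] = 0.135024
  V(2,2) = exp(-r*dt) * [p*0.000000 + (1-p)*0.000000] = 0.000000
  V(1,0) = exp(-r*dt) * [p*1.045754 + (1-p)*0.135024] = 0.496237
  V(1,1) = exp(-r*dt) * [p*0.135024 + (1-p)*0.000000] = 0.053593
  V(0,0) = exp(-r*dt) * [p*0.496237 + (1-p)*0.053593] = 0.229178

Answer: Price = V(0,0) = 0.2292


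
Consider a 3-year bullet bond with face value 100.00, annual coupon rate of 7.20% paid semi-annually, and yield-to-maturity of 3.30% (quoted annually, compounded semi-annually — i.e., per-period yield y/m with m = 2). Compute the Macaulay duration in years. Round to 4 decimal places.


Coupon per period c = face * coupon_rate / m = 3.600000
Periods per year m = 2; per-period yield y/m = 0.016500
Number of cashflows N = 6
Cashflows (t years, CF_t, discount factor 1/(1+y/m)^(m*t), PV):
  t = 0.5000: CF_t = 3.600000, DF = 0.983768, PV = 3.541564
  t = 1.0000: CF_t = 3.600000, DF = 0.967799, PV = 3.484077
  t = 1.5000: CF_t = 3.600000, DF = 0.952090, PV = 3.427523
  t = 2.0000: CF_t = 3.600000, DF = 0.936635, PV = 3.371887
  t = 2.5000: CF_t = 3.600000, DF = 0.921432, PV = 3.317154
  t = 3.0000: CF_t = 103.600000, DF = 0.906475, PV = 93.910782
Price P = sum_t PV_t = 111.052986
Macaulay numerator sum_t t * PV_t:
  t * PV_t at t = 0.5000: 1.770782
  t * PV_t at t = 1.0000: 3.484077
  t * PV_t at t = 1.5000: 5.141284
  t * PV_t at t = 2.0000: 6.743773
  t * PV_t at t = 2.5000: 8.292884
  t * PV_t at t = 3.0000: 281.732346
Macaulay duration D = (sum_t t * PV_t) / P = 307.165147 / 111.052986 = 2.765933

Answer: Macaulay duration = 2.7659 years


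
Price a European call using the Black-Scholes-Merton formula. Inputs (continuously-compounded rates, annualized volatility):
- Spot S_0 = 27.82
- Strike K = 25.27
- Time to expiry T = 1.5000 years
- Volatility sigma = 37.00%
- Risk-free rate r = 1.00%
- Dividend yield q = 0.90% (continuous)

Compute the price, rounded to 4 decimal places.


Answer: Price = 6.0741

Derivation:
d1 = (ln(S/K) + (r - q + 0.5*sigma^2) * T) / (sigma * sqrt(T)) = 0.44203859
d2 = d1 - sigma * sqrt(T) = -0.01111701
exp(-rT) = 0.98511194; exp(-qT) = 0.98659072
C = S_0 * exp(-qT) * N(d1) - K * exp(-rT) * N(d2)
N(d1) = 0.67076936; N(d2) = 0.49556505
C = 27.8200 * 0.98659072 * 0.67076936 - 25.2700 * 0.98511194 * 0.49556505 = 6.0741


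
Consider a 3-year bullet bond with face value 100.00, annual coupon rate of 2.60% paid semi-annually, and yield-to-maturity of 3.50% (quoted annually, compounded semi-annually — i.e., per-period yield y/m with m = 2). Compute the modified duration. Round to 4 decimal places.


Answer: Modified duration = 2.8540

Derivation:
Coupon per period c = face * coupon_rate / m = 1.300000
Periods per year m = 2; per-period yield y/m = 0.017500
Number of cashflows N = 6
Cashflows (t years, CF_t, discount factor 1/(1+y/m)^(m*t), PV):
  t = 0.5000: CF_t = 1.300000, DF = 0.982801, PV = 1.277641
  t = 1.0000: CF_t = 1.300000, DF = 0.965898, PV = 1.255667
  t = 1.5000: CF_t = 1.300000, DF = 0.949285, PV = 1.234071
  t = 2.0000: CF_t = 1.300000, DF = 0.932959, PV = 1.212846
  t = 2.5000: CF_t = 1.300000, DF = 0.916913, PV = 1.191986
  t = 3.0000: CF_t = 101.300000, DF = 0.901143, PV = 91.285739
Price P = sum_t PV_t = 97.457951
First compute Macaulay numerator sum_t t * PV_t:
  t * PV_t at t = 0.5000: 0.638821
  t * PV_t at t = 1.0000: 1.255667
  t * PV_t at t = 1.5000: 1.851106
  t * PV_t at t = 2.0000: 2.425692
  t * PV_t at t = 2.5000: 2.979966
  t * PV_t at t = 3.0000: 273.857218
Macaulay duration D = 283.008470 / 97.457951 = 2.903903
Modified duration = D / (1 + y/m) = 2.903903 / (1 + 0.017500) = 2.853959


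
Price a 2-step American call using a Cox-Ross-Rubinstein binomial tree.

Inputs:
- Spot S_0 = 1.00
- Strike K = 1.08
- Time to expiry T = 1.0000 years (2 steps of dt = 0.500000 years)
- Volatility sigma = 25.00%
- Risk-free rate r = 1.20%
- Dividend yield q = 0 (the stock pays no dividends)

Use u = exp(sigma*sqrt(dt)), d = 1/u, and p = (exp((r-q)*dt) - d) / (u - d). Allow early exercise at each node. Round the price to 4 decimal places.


Answer: Price = V(0,0) = 0.0760

Derivation:
dt = T/N = 0.500000
u = exp(sigma*sqrt(dt)) = 1.193365; d = 1/u = 0.837967
p = (exp((r-q)*dt) - d) / (u - d) = 0.472854
Discount per step: exp(-r*dt) = 0.994018
Stock lattice S(k, i) with i counting down-moves:
  k=0: S(0,0) = 1.0000
  k=1: S(1,0) = 1.1934; S(1,1) = 0.8380
  k=2: S(2,0) = 1.4241; S(2,1) = 1.0000; S(2,2) = 0.7022
Terminal payoffs V(N, i) = max(S_T - K, 0):
  V(2,0) = 0.344119; V(2,1) = 0.000000; V(2,2) = 0.000000
Backward induction: V(k, i) = exp(-r*dt) * [p * V(k+1, i) + (1-p) * V(k+1, i+1)]; then take max(V_cont, immediate exercise) for American.
  V(1,0) = exp(-r*dt) * [p*0.344119 + (1-p)*0.000000] = 0.161745; exercise = 0.113365; V(1,0) = max -> 0.161745
  V(1,1) = exp(-r*dt) * [p*0.000000 + (1-p)*0.000000] = 0.000000; exercise = 0.000000; V(1,1) = max -> 0.000000
  V(0,0) = exp(-r*dt) * [p*0.161745 + (1-p)*0.000000] = 0.076024; exercise = 0.000000; V(0,0) = max -> 0.076024


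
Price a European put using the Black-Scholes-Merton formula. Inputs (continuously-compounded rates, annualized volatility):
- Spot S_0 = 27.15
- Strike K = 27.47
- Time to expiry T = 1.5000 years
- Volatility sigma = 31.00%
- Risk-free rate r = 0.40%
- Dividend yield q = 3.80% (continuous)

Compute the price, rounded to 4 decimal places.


d1 = (ln(S/K) + (r - q + 0.5*sigma^2) * T) / (sigma * sqrt(T)) = 0.02464647
d2 = d1 - sigma * sqrt(T) = -0.35502444
exp(-rT) = 0.99401796; exp(-qT) = 0.94459407
P = K * exp(-rT) * N(-d2) - S_0 * exp(-qT) * N(-d1)
N(-d1) = 0.49016848; N(-d2) = 0.63871436
P = 27.4700 * 0.99401796 * 0.63871436 - 27.1500 * 0.94459407 * 0.49016848 = 4.8698

Answer: Price = 4.8698


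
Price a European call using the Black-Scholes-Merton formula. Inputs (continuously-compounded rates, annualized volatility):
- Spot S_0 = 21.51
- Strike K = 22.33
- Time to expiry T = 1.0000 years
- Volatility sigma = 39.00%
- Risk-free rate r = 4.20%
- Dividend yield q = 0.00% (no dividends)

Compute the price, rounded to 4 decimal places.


d1 = (ln(S/K) + (r - q + 0.5*sigma^2) * T) / (sigma * sqrt(T)) = 0.20676122
d2 = d1 - sigma * sqrt(T) = -0.18323878
exp(-rT) = 0.95886978; exp(-qT) = 1.00000000
C = S_0 * exp(-qT) * N(d1) - K * exp(-rT) * N(d2)
N(d1) = 0.58190183; N(d2) = 0.42730534
C = 21.5100 * 1.00000000 * 0.58190183 - 22.3300 * 0.95886978 * 0.42730534 = 3.3674

Answer: Price = 3.3674


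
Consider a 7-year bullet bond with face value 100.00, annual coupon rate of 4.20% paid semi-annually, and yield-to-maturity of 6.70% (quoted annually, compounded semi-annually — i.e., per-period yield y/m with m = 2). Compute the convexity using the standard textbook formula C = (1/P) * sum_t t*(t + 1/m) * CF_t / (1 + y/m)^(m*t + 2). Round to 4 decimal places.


Coupon per period c = face * coupon_rate / m = 2.100000
Periods per year m = 2; per-period yield y/m = 0.033500
Number of cashflows N = 14
Cashflows (t years, CF_t, discount factor 1/(1+y/m)^(m*t), PV):
  t = 0.5000: CF_t = 2.100000, DF = 0.967586, PV = 2.031930
  t = 1.0000: CF_t = 2.100000, DF = 0.936222, PV = 1.966067
  t = 1.5000: CF_t = 2.100000, DF = 0.905876, PV = 1.902339
  t = 2.0000: CF_t = 2.100000, DF = 0.876512, PV = 1.840676
  t = 2.5000: CF_t = 2.100000, DF = 0.848101, PV = 1.781012
  t = 3.0000: CF_t = 2.100000, DF = 0.820611, PV = 1.723282
  t = 3.5000: CF_t = 2.100000, DF = 0.794011, PV = 1.667424
  t = 4.0000: CF_t = 2.100000, DF = 0.768274, PV = 1.613375
  t = 4.5000: CF_t = 2.100000, DF = 0.743371, PV = 1.561079
  t = 5.0000: CF_t = 2.100000, DF = 0.719275, PV = 1.510478
  t = 5.5000: CF_t = 2.100000, DF = 0.695961, PV = 1.461517
  t = 6.0000: CF_t = 2.100000, DF = 0.673402, PV = 1.414144
  t = 6.5000: CF_t = 2.100000, DF = 0.651574, PV = 1.368305
  t = 7.0000: CF_t = 102.100000, DF = 0.630454, PV = 64.369333
Price P = sum_t PV_t = 86.210963
Convexity numerator sum_t t*(t + 1/m) * CF_t / (1+y/m)^(m*t + 2):
  t = 0.5000: term = 0.951169
  t = 1.0000: term = 2.761014
  t = 1.5000: term = 5.343037
  t = 2.0000: term = 8.616411
  t = 2.5000: term = 12.505677
  t = 3.0000: term = 16.940442
  t = 3.5000: term = 21.855110
  t = 4.0000: term = 27.188609
  t = 4.5000: term = 32.884143
  t = 5.0000: term = 38.888950
  t = 5.5000: term = 45.154078
  t = 6.0000: term = 51.634166
  t = 6.5000: term = 58.287238
  t = 7.0000: term = 3163.860672
Convexity = (1/P) * sum = 3486.870717 / 86.210963 = 40.445793

Answer: Convexity = 40.4458


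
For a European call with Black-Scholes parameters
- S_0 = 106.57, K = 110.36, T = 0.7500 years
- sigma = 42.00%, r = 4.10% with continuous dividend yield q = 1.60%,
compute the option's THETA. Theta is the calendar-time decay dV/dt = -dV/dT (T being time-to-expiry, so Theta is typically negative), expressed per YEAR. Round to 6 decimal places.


d1 = 0.1373386988; d2 = -0.2263919708
phi(d1) = 0.3951975580; exp(-qT) = 0.9880717129; exp(-rT) = 0.9697179723
Theta = -S*exp(-qT)*phi(d1)*sigma/(2*sqrt(T)) - r*K*exp(-rT)*N(d2) + q*S*exp(-qT)*N(d1)
N(d1) = 0.5546184585; N(d2) = 0.4104482861; sqrt(T) = 0.8660254038
Term 1 = -106.5700 * 0.9880717129 * 0.3951975580 * 0.4200 / (2 * 0.8660254038) = -10.0908173995
Term 2 = -0.0410 * 110.3600 * 0.9697179723 * 0.4104482861 = -1.8009408112
Term 3 = 0.0160 * 106.5700 * 0.9880717129 * 0.5546184585 = 0.9344105519
Theta = -10.0908173995 + (-1.8009408112) + (0.9344105519) = -10.957348

Answer: Theta = -10.957348


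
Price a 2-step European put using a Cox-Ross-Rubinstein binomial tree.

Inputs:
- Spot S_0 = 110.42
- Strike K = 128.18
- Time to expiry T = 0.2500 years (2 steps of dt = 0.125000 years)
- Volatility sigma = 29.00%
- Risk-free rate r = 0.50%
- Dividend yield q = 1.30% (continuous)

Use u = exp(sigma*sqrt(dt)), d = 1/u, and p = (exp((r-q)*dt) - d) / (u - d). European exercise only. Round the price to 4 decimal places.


Answer: Price = V(0,0) = 19.5812

Derivation:
dt = T/N = 0.125000
u = exp(sigma*sqrt(dt)) = 1.107971; d = 1/u = 0.902551
p = (exp((r-q)*dt) - d) / (u - d) = 0.469524
Discount per step: exp(-r*dt) = 0.999375
Stock lattice S(k, i) with i counting down-moves:
  k=0: S(0,0) = 110.4200
  k=1: S(1,0) = 122.3422; S(1,1) = 99.6596
  k=2: S(2,0) = 135.5516; S(2,1) = 110.4200; S(2,2) = 89.9479
Terminal payoffs V(N, i) = max(K - S_T, 0):
  V(2,0) = 0.000000; V(2,1) = 17.760000; V(2,2) = 38.232127
Backward induction: V(k, i) = exp(-r*dt) * [p * V(k+1, i) + (1-p) * V(k+1, i+1)].
  V(1,0) = exp(-r*dt) * [p*0.000000 + (1-p)*17.760000] = 9.415364
  V(1,1) = exp(-r*dt) * [p*17.760000 + (1-p)*38.232127] = 28.602087
  V(0,0) = exp(-r*dt) * [p*9.415364 + (1-p)*28.602087] = 19.581214


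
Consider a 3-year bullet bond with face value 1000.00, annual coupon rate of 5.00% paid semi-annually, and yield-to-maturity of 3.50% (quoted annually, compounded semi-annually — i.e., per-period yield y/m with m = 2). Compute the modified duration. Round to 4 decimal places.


Coupon per period c = face * coupon_rate / m = 25.000000
Periods per year m = 2; per-period yield y/m = 0.017500
Number of cashflows N = 6
Cashflows (t years, CF_t, discount factor 1/(1+y/m)^(m*t), PV):
  t = 0.5000: CF_t = 25.000000, DF = 0.982801, PV = 24.570025
  t = 1.0000: CF_t = 25.000000, DF = 0.965898, PV = 24.147444
  t = 1.5000: CF_t = 25.000000, DF = 0.949285, PV = 23.732132
  t = 2.0000: CF_t = 25.000000, DF = 0.932959, PV = 23.323963
  t = 2.5000: CF_t = 25.000000, DF = 0.916913, PV = 22.922813
  t = 3.0000: CF_t = 1025.000000, DF = 0.901143, PV = 923.671105
Price P = sum_t PV_t = 1042.367482
First compute Macaulay numerator sum_t t * PV_t:
  t * PV_t at t = 0.5000: 12.285012
  t * PV_t at t = 1.0000: 24.147444
  t * PV_t at t = 1.5000: 35.598198
  t * PV_t at t = 2.0000: 46.647925
  t * PV_t at t = 2.5000: 57.307034
  t * PV_t at t = 3.0000: 2771.013316
Macaulay duration D = 2946.998929 / 1042.367482 = 2.827217
Modified duration = D / (1 + y/m) = 2.827217 / (1 + 0.017500) = 2.778592

Answer: Modified duration = 2.7786


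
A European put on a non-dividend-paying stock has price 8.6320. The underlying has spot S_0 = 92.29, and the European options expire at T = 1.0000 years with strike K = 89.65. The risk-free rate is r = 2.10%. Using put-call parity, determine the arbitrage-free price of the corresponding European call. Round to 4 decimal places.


Put-call parity: C - P = S_0 * exp(-qT) - K * exp(-rT).
S_0 * exp(-qT) = 92.2900 * 1.00000000 = 92.29000000
K * exp(-rT) = 89.6500 * 0.97921896 = 87.78698017
C = P + S*exp(-qT) - K*exp(-rT)
C = 8.6320 + 92.29000000 - 87.78698017 = 13.1350

Answer: Call price = 13.1350


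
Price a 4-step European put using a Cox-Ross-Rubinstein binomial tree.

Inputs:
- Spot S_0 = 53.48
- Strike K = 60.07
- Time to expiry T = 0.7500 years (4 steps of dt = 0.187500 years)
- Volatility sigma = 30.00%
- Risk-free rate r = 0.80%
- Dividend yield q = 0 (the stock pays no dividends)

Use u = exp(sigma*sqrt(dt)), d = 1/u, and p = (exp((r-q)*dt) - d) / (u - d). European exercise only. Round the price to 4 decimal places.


Answer: Price = V(0,0) = 9.7800

Derivation:
dt = T/N = 0.187500
u = exp(sigma*sqrt(dt)) = 1.138719; d = 1/u = 0.878180
p = (exp((r-q)*dt) - d) / (u - d) = 0.473331
Discount per step: exp(-r*dt) = 0.998501
Stock lattice S(k, i) with i counting down-moves:
  k=0: S(0,0) = 53.4800
  k=1: S(1,0) = 60.8987; S(1,1) = 46.9651
  k=2: S(2,0) = 69.3465; S(2,1) = 53.4800; S(2,2) = 41.2438
  k=3: S(3,0) = 78.9661; S(3,1) = 60.8987; S(3,2) = 46.9651; S(3,3) = 36.2195
  k=4: S(4,0) = 89.9202; S(4,1) = 69.3465; S(4,2) = 53.4800; S(4,3) = 41.2438; S(4,4) = 31.8072
Terminal payoffs V(N, i) = max(K - S_T, 0):
  V(4,0) = 0.000000; V(4,1) = 0.000000; V(4,2) = 6.590000; V(4,3) = 18.826228; V(4,4) = 28.262805
Backward induction: V(k, i) = exp(-r*dt) * [p * V(k+1, i) + (1-p) * V(k+1, i+1)].
  V(3,0) = exp(-r*dt) * [p*0.000000 + (1-p)*0.000000] = 0.000000
  V(3,1) = exp(-r*dt) * [p*0.000000 + (1-p)*6.590000] = 3.465545
  V(3,2) = exp(-r*dt) * [p*6.590000 + (1-p)*18.826228] = 13.014902
  V(3,3) = exp(-r*dt) * [p*18.826228 + (1-p)*28.262805] = 23.760511
  V(2,0) = exp(-r*dt) * [p*0.000000 + (1-p)*3.465545] = 1.822458
  V(2,1) = exp(-r*dt) * [p*3.465545 + (1-p)*13.014902] = 8.482160
  V(2,2) = exp(-r*dt) * [p*13.014902 + (1-p)*23.760511] = 18.646288
  V(1,0) = exp(-r*dt) * [p*1.822458 + (1-p)*8.482160] = 5.321926
  V(1,1) = exp(-r*dt) * [p*8.482160 + (1-p)*18.646288] = 13.814551
  V(0,0) = exp(-r*dt) * [p*5.321926 + (1-p)*13.814551] = 9.780045


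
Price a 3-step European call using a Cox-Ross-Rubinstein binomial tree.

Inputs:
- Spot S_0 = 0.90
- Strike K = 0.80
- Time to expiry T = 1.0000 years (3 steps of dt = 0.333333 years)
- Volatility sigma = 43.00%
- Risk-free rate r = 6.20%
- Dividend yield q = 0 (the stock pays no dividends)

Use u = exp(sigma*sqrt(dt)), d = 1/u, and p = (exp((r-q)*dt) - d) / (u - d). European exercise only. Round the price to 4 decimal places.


dt = T/N = 0.333333
u = exp(sigma*sqrt(dt)) = 1.281794; d = 1/u = 0.780157
p = (exp((r-q)*dt) - d) / (u - d) = 0.479879
Discount per step: exp(-r*dt) = 0.979545
Stock lattice S(k, i) with i counting down-moves:
  k=0: S(0,0) = 0.9000
  k=1: S(1,0) = 1.1536; S(1,1) = 0.7021
  k=2: S(2,0) = 1.4787; S(2,1) = 0.9000; S(2,2) = 0.5478
  k=3: S(3,0) = 1.8954; S(3,1) = 1.1536; S(3,2) = 0.7021; S(3,3) = 0.4274
Terminal payoffs V(N, i) = max(S_T - K, 0):
  V(3,0) = 1.095384; V(3,1) = 0.353615; V(3,2) = 0.000000; V(3,3) = 0.000000
Backward induction: V(k, i) = exp(-r*dt) * [p * V(k+1, i) + (1-p) * V(k+1, i+1)].
  V(2,0) = exp(-r*dt) * [p*1.095384 + (1-p)*0.353615] = 0.695060
  V(2,1) = exp(-r*dt) * [p*0.353615 + (1-p)*0.000000] = 0.166221
  V(2,2) = exp(-r*dt) * [p*0.000000 + (1-p)*0.000000] = 0.000000
  V(1,0) = exp(-r*dt) * [p*0.695060 + (1-p)*0.166221] = 0.411409
  V(1,1) = exp(-r*dt) * [p*0.166221 + (1-p)*0.000000] = 0.078134
  V(0,0) = exp(-r*dt) * [p*0.411409 + (1-p)*0.078134] = 0.233196

Answer: Price = V(0,0) = 0.2332


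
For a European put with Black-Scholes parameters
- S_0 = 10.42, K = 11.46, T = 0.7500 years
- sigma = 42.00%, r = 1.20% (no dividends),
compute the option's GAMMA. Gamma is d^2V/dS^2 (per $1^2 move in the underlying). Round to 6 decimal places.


d1 = -0.0549463563; d2 = -0.4186770259
phi(d1) = 0.3983405110; exp(-qT) = 1.0000000000; exp(-rT) = 0.9910403788
Gamma = exp(-qT) * phi(d1) / (S * sigma * sqrt(T)) = 1.0000000000 * 0.3983405110 / (10.4200 * 0.4200 * 0.8660254038) = 0.105101

Answer: Gamma = 0.105101


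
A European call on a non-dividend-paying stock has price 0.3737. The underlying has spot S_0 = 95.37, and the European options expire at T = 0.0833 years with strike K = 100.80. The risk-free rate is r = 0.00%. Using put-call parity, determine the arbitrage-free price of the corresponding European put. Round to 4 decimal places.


Answer: Put price = 5.8037

Derivation:
Put-call parity: C - P = S_0 * exp(-qT) - K * exp(-rT).
S_0 * exp(-qT) = 95.3700 * 1.00000000 = 95.37000000
K * exp(-rT) = 100.8000 * 1.00000000 = 100.80000000
P = C - S*exp(-qT) + K*exp(-rT)
P = 0.3737 - 95.37000000 + 100.80000000 = 5.8037


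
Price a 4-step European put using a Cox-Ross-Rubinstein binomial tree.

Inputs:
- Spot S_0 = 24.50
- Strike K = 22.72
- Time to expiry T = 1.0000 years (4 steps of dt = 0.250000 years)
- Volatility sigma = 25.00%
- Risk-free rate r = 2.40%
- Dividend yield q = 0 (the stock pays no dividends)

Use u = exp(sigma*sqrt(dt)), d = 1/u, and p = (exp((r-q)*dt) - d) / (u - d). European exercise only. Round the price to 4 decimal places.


Answer: Price = V(0,0) = 1.4217

Derivation:
dt = T/N = 0.250000
u = exp(sigma*sqrt(dt)) = 1.133148; d = 1/u = 0.882497
p = (exp((r-q)*dt) - d) / (u - d) = 0.492800
Discount per step: exp(-r*dt) = 0.994018
Stock lattice S(k, i) with i counting down-moves:
  k=0: S(0,0) = 24.5000
  k=1: S(1,0) = 27.7621; S(1,1) = 21.6212
  k=2: S(2,0) = 31.4586; S(2,1) = 24.5000; S(2,2) = 19.0806
  k=3: S(3,0) = 35.6473; S(3,1) = 27.7621; S(3,2) = 21.6212; S(3,3) = 16.8386
  k=4: S(4,0) = 40.3937; S(4,1) = 31.4586; S(4,2) = 24.5000; S(4,3) = 19.0806; S(4,4) = 14.8600
Terminal payoffs V(N, i) = max(K - S_T, 0):
  V(4,0) = 0.000000; V(4,1) = 0.000000; V(4,2) = 0.000000; V(4,3) = 3.639381; V(4,4) = 7.859999
Backward induction: V(k, i) = exp(-r*dt) * [p * V(k+1, i) + (1-p) * V(k+1, i+1)].
  V(3,0) = exp(-r*dt) * [p*0.000000 + (1-p)*0.000000] = 0.000000
  V(3,1) = exp(-r*dt) * [p*0.000000 + (1-p)*0.000000] = 0.000000
  V(3,2) = exp(-r*dt) * [p*0.000000 + (1-p)*3.639381] = 1.834851
  V(3,3) = exp(-r*dt) * [p*3.639381 + (1-p)*7.859999] = 5.745501
  V(2,0) = exp(-r*dt) * [p*0.000000 + (1-p)*0.000000] = 0.000000
  V(2,1) = exp(-r*dt) * [p*0.000000 + (1-p)*1.834851] = 0.925069
  V(2,2) = exp(-r*dt) * [p*1.834851 + (1-p)*5.745501] = 3.795490
  V(1,0) = exp(-r*dt) * [p*0.000000 + (1-p)*0.925069] = 0.466388
  V(1,1) = exp(-r*dt) * [p*0.925069 + (1-p)*3.795490] = 2.366703
  V(0,0) = exp(-r*dt) * [p*0.466388 + (1-p)*2.366703] = 1.421672


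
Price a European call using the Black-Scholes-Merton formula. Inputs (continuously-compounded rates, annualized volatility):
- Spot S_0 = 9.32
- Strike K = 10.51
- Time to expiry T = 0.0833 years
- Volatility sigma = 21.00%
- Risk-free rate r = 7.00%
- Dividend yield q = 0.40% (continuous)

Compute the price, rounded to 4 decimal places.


d1 = (ln(S/K) + (r - q + 0.5*sigma^2) * T) / (sigma * sqrt(T)) = -1.86158452
d2 = d1 - sigma * sqrt(T) = -1.92219417
exp(-rT) = 0.99418597; exp(-qT) = 0.99966686
C = S_0 * exp(-qT) * N(d1) - K * exp(-rT) * N(d2)
N(d1) = 0.03133084; N(d2) = 0.02729066
C = 9.3200 * 0.99966686 * 0.03133084 - 10.5100 * 0.99418597 * 0.02729066 = 0.0067

Answer: Price = 0.0067


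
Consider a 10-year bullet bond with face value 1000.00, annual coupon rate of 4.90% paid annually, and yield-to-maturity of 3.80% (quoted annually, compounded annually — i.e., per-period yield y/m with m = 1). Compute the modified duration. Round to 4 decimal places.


Answer: Modified duration = 7.9286

Derivation:
Coupon per period c = face * coupon_rate / m = 49.000000
Periods per year m = 1; per-period yield y/m = 0.038000
Number of cashflows N = 10
Cashflows (t years, CF_t, discount factor 1/(1+y/m)^(m*t), PV):
  t = 1.0000: CF_t = 49.000000, DF = 0.963391, PV = 47.206166
  t = 2.0000: CF_t = 49.000000, DF = 0.928122, PV = 45.478002
  t = 3.0000: CF_t = 49.000000, DF = 0.894145, PV = 43.813104
  t = 4.0000: CF_t = 49.000000, DF = 0.861411, PV = 42.209156
  t = 5.0000: CF_t = 49.000000, DF = 0.829876, PV = 40.663927
  t = 6.0000: CF_t = 49.000000, DF = 0.799495, PV = 39.175266
  t = 7.0000: CF_t = 49.000000, DF = 0.770227, PV = 37.741104
  t = 8.0000: CF_t = 49.000000, DF = 0.742030, PV = 36.359446
  t = 9.0000: CF_t = 49.000000, DF = 0.714865, PV = 35.028368
  t = 10.0000: CF_t = 1049.000000, DF = 0.688694, PV = 722.440281
Price P = sum_t PV_t = 1090.114819
First compute Macaulay numerator sum_t t * PV_t:
  t * PV_t at t = 1.0000: 47.206166
  t * PV_t at t = 2.0000: 90.956003
  t * PV_t at t = 3.0000: 131.439311
  t * PV_t at t = 4.0000: 168.836623
  t * PV_t at t = 5.0000: 203.319633
  t * PV_t at t = 6.0000: 235.051599
  t * PV_t at t = 7.0000: 264.187731
  t * PV_t at t = 8.0000: 290.875564
  t * PV_t at t = 9.0000: 315.255308
  t * PV_t at t = 10.0000: 7224.402813
Macaulay duration D = 8971.530752 / 1090.114819 = 8.229895
Modified duration = D / (1 + y/m) = 8.229895 / (1 + 0.038000) = 7.928608


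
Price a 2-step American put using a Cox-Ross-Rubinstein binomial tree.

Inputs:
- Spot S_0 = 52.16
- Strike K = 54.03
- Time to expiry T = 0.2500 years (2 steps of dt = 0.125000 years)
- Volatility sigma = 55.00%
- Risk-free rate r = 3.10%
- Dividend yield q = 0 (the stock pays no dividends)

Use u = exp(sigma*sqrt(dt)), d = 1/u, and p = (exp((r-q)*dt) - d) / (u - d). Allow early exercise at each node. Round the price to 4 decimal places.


Answer: Price = V(0,0) = 6.4091

Derivation:
dt = T/N = 0.125000
u = exp(sigma*sqrt(dt)) = 1.214648; d = 1/u = 0.823284
p = (exp((r-q)*dt) - d) / (u - d) = 0.461459
Discount per step: exp(-r*dt) = 0.996132
Stock lattice S(k, i) with i counting down-moves:
  k=0: S(0,0) = 52.1600
  k=1: S(1,0) = 63.3560; S(1,1) = 42.9425
  k=2: S(2,0) = 76.9553; S(2,1) = 52.1600; S(2,2) = 35.3538
Terminal payoffs V(N, i) = max(K - S_T, 0):
  V(2,0) = 0.000000; V(2,1) = 1.870000; V(2,2) = 18.676154
Backward induction: V(k, i) = exp(-r*dt) * [p * V(k+1, i) + (1-p) * V(k+1, i+1)]; then take max(V_cont, immediate exercise) for American.
  V(1,0) = exp(-r*dt) * [p*0.000000 + (1-p)*1.870000] = 1.003176; exercise = 0.000000; V(1,0) = max -> 1.003176
  V(1,1) = exp(-r*dt) * [p*1.870000 + (1-p)*18.676154] = 10.878559; exercise = 11.087520; V(1,1) = max -> 11.087520
  V(0,0) = exp(-r*dt) * [p*1.003176 + (1-p)*11.087520] = 6.409120; exercise = 1.870000; V(0,0) = max -> 6.409120
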